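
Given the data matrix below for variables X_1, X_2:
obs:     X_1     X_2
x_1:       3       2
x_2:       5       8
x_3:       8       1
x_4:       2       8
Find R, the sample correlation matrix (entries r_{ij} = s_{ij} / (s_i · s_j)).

Step 1 — column means:
  mean(X_1) = (3 + 5 + 8 + 2) / 4 = 18/4 = 4.5
  mean(X_2) = (2 + 8 + 1 + 8) / 4 = 19/4 = 4.75

Step 2 — sample variances and covariances s[i,j] = (1/(n-1)) · Σ_k (x_{k,i} - mean_i) · (x_{k,j} - mean_j), with n-1 = 3:
  s[X_1,X_1] = ((-1.5)·(-1.5) + (0.5)·(0.5) + (3.5)·(3.5) + (-2.5)·(-2.5)) / 3 = 21/3 = 7
  s[X_1,X_2] = ((-1.5)·(-2.75) + (0.5)·(3.25) + (3.5)·(-3.75) + (-2.5)·(3.25)) / 3 = -15.5/3 = -5.1667
  s[X_2,X_2] = ((-2.75)·(-2.75) + (3.25)·(3.25) + (-3.75)·(-3.75) + (3.25)·(3.25)) / 3 = 42.75/3 = 14.25
  Sample standard deviations s_i = √(s[i,i]):
  s(X_1) = √(7) = 2.6458
  s(X_2) = √(14.25) = 3.7749

Step 3 — r_{ij} = s_{ij} / (s_i · s_j):
  r[X_1,X_1] = 1 (diagonal).
  r[X_1,X_2] = -5.1667 / (2.6458 · 3.7749) = -5.1667 / 9.9875 = -0.5173
  r[X_2,X_2] = 1 (diagonal).

R is symmetric with unit diagonal. Assembling:

R = [[1, -0.5173],
 [-0.5173, 1]]


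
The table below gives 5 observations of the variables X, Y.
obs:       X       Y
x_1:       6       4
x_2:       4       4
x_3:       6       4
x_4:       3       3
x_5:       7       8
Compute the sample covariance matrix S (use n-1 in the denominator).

Step 1 — column means:
  mean(X) = (6 + 4 + 6 + 3 + 7) / 5 = 26/5 = 5.2
  mean(Y) = (4 + 4 + 4 + 3 + 8) / 5 = 23/5 = 4.6

Step 2 — sample covariance S[i,j] = (1/(n-1)) · Σ_k (x_{k,i} - mean_i) · (x_{k,j} - mean_j), with n-1 = 4.
  S[X,X] = ((0.8)·(0.8) + (-1.2)·(-1.2) + (0.8)·(0.8) + (-2.2)·(-2.2) + (1.8)·(1.8)) / 4 = 10.8/4 = 2.7
  S[X,Y] = ((0.8)·(-0.6) + (-1.2)·(-0.6) + (0.8)·(-0.6) + (-2.2)·(-1.6) + (1.8)·(3.4)) / 4 = 9.4/4 = 2.35
  S[Y,Y] = ((-0.6)·(-0.6) + (-0.6)·(-0.6) + (-0.6)·(-0.6) + (-1.6)·(-1.6) + (3.4)·(3.4)) / 4 = 15.2/4 = 3.8

S is symmetric (S[j,i] = S[i,j]). Assembling:

S = [[2.7, 2.35],
 [2.35, 3.8]]


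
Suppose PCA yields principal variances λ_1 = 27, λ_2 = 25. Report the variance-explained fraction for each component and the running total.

Step 1 — total variance = trace(Sigma) = Σ λ_i = 27 + 25 = 52.

Step 2 — fraction explained by component i = λ_i / Σ λ:
  PC1: 27/52 = 0.5192
  PC2: 25/52 = 0.4808

Step 3 — cumulative fraction after k components = (λ_1 + ... + λ_k) / Σ λ:
  k = 1: 27/52 = 0.5192
  k = 2: (27 + 25)/52 = 52/52 = 1

Summary (fraction, with percent):

explained: PC1 0.5192 (51.92%), PC2 0.4808 (48.08%);  cumulative: 0.5192, 1


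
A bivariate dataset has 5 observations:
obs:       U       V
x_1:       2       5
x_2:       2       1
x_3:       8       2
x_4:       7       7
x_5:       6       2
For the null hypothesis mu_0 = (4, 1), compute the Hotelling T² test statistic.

Step 1 — sample mean vector:
  mean(U) = (2 + 2 + 8 + 7 + 6) / 5 = 25/5 = 5
  mean(V) = (5 + 1 + 2 + 7 + 2) / 5 = 17/5 = 3.4
  x̄ = (5, 3.4),  deviation x̄ - mu_0 = (5, 3.4) - (4, 1) = (1, 2.4).

Step 2 — sample covariance matrix, S[i,j] = (1/(n-1)) · Σ_k (x_{k,i} - mean_i) · (x_{k,j} - mean_j), divisor n-1 = 4:
  S[U,U] = ((-3)·(-3) + (-3)·(-3) + (3)·(3) + (2)·(2) + (1)·(1)) / 4 = 32/4 = 8
  S[U,V] = ((-3)·(1.6) + (-3)·(-2.4) + (3)·(-1.4) + (2)·(3.6) + (1)·(-1.4)) / 4 = 4/4 = 1
  S[V,V] = ((1.6)·(1.6) + (-2.4)·(-2.4) + (-1.4)·(-1.4) + (3.6)·(3.6) + (-1.4)·(-1.4)) / 4 = 25.2/4 = 6.3
  S = [[8, 1],
 [1, 6.3]].

Step 3 — invert S. det(S) = 8·6.3 - (1)² = 49.4.
  S^{-1} = (1/det) · [[d, -b], [-b, a]] = [[0.1275, -0.0202],
 [-0.0202, 0.1619]].

Step 4 — quadratic form (x̄ - mu_0)^T · S^{-1} · (x̄ - mu_0):
  S^{-1} · (x̄ - mu_0) = (0.0789, 0.3684),
  (x̄ - mu_0)^T · [...] = (1)·(0.0789) + (2.4)·(0.3684) = 0.9632.

Step 5 — scale by n: T² = 5 · 0.9632 = 4.8158.

T² ≈ 4.8158


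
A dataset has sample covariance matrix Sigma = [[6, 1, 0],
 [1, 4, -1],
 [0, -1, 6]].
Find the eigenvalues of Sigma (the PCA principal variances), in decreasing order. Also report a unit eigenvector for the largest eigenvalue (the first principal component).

Step 1 — characteristic polynomial p(λ) = det(λI - Sigma) = λ³ - tr·λ² + c_1·λ - det, where tr = trace, c_1 = sum of the principal 2×2 minors, det = det(Sigma):
  tr = 6 + 4 + 6 = 16,
  c_1 = (6·4 - (1)²) + (6·6 - (0)²) + (4·6 - (-1)²) = 23 + 36 + 23 = 82,
  det = 6·(4·6 - (-1)²) - (1)·((1)·6 - (-1)·(0)) + (0)·((1)·(-1) - 4·(0)) = 6·(23) - (1)·(6) + (0)·(-1) = 132.
  So p(λ) = λ³ - 16λ² + 82λ - 132.
Step 2 — look for an integer root (rational root theorem: any rational root is an integer divisor of 132). Testing λ = 6:
  p(6) = 216 - 576 + 492 - 132 = 0  ✓
  Dividing out (λ - 6): p(λ) = (λ - 6)(λ² - 10λ + 22).
Step 3 — remaining eigenvalues from the quadratic λ² - 10λ + 22 = 0:
  Δ = 10² - 4·22 = 100 - 88 = 12,  λ = (10 ± √12)/2 = (10 ± 3.4641)/2 ≈ 6.7321 or 3.2679.
  Sorted: λ_1 = 6.7321,  λ_2 = 6,  λ_3 = 3.2679  (check: sum = 16 = tr ✓).

Step 4 — unit eigenvector for λ_1 ≈ 6.7321: v spans the null space of (Sigma - λ_1 I), whose rows are
  r_1 = (-0.7321, 1, 0),  r_2 = (1, -2.7321, -1),  r_3 = (0, -1, -0.7321).
  v is orthogonal to every row, so take v ∝ r_1 × r_2 = ((1)·(-1) - (0)·(-2.7321), (0)·(1) - (-0.7321)·(-1), (-0.7321)·(-2.7321) - (1)·(1)) ≈ (-1, -0.7321, 1).
  Rescale (multiply by -1 so the first nonzero entry is positive): u = (1, 0.7321, -1).
  ||u|| = √((1)² + (0.7321)² + (-1)²) = √(2.5359) ≈ 1.5925,  v_1 = u/||u|| ≈ (0.628, 0.4597, -0.628) (||v_1|| = 1).

λ_1 = 6.7321,  λ_2 = 6,  λ_3 = 3.2679;  v_1 ≈ (0.628, 0.4597, -0.628)


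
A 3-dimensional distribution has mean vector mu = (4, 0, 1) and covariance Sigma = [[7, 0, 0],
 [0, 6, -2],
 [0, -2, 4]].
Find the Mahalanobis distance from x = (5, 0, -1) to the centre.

Step 1 — centre the observation: (x - mu) = (1, 0, -2).

Step 2 — invert Sigma (cofactor / det for 3×3, or solve directly):
  Sigma^{-1} = [[0.1429, 0, 0],
 [0, 0.2, 0.1],
 [0, 0.1, 0.3]].

Step 3 — form the quadratic (x - mu)^T · Sigma^{-1} · (x - mu):
  Sigma^{-1} · (x - mu) = (0.1429, -0.2, -0.6).
  (x - mu)^T · [Sigma^{-1} · (x - mu)] = (1)·(0.1429) + (0)·(-0.2) + (-2)·(-0.6) = 1.3429.

Step 4 — take square root: d = √(1.3429) ≈ 1.1588.

d(x, mu) = √(1.3429) ≈ 1.1588


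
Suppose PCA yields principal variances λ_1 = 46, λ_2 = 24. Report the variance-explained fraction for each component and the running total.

Step 1 — total variance = trace(Sigma) = Σ λ_i = 46 + 24 = 70.

Step 2 — fraction explained by component i = λ_i / Σ λ:
  PC1: 46/70 = 0.6571
  PC2: 24/70 = 0.3429

Step 3 — cumulative fraction after k components = (λ_1 + ... + λ_k) / Σ λ:
  k = 1: 46/70 = 0.6571
  k = 2: (46 + 24)/70 = 70/70 = 1

Summary (fraction, with percent):

explained: PC1 0.6571 (65.71%), PC2 0.3429 (34.29%);  cumulative: 0.6571, 1


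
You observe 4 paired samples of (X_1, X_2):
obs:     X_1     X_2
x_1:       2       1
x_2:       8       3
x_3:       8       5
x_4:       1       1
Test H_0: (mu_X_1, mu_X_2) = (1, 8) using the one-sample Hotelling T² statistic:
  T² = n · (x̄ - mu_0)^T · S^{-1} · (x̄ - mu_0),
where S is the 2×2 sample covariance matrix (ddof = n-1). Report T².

Step 1 — sample mean vector:
  mean(X_1) = (2 + 8 + 8 + 1) / 4 = 19/4 = 4.75
  mean(X_2) = (1 + 3 + 5 + 1) / 4 = 10/4 = 2.5
  x̄ = (4.75, 2.5),  deviation x̄ - mu_0 = (4.75, 2.5) - (1, 8) = (3.75, -5.5).

Step 2 — sample covariance matrix, S[i,j] = (1/(n-1)) · Σ_k (x_{k,i} - mean_i) · (x_{k,j} - mean_j), divisor n-1 = 3:
  S[X_1,X_1] = ((-2.75)·(-2.75) + (3.25)·(3.25) + (3.25)·(3.25) + (-3.75)·(-3.75)) / 3 = 42.75/3 = 14.25
  S[X_1,X_2] = ((-2.75)·(-1.5) + (3.25)·(0.5) + (3.25)·(2.5) + (-3.75)·(-1.5)) / 3 = 19.5/3 = 6.5
  S[X_2,X_2] = ((-1.5)·(-1.5) + (0.5)·(0.5) + (2.5)·(2.5) + (-1.5)·(-1.5)) / 3 = 11/3 = 3.6667
  S = [[14.25, 6.5],
 [6.5, 3.6667]].

Step 3 — invert S. det(S) = 14.25·3.6667 - (6.5)² = 10.
  S^{-1} = (1/det) · [[d, -b], [-b, a]] = [[0.3667, -0.65],
 [-0.65, 1.425]].

Step 4 — quadratic form (x̄ - mu_0)^T · S^{-1} · (x̄ - mu_0):
  S^{-1} · (x̄ - mu_0) = (4.95, -10.275),
  (x̄ - mu_0)^T · [...] = (3.75)·(4.95) + (-5.5)·(-10.275) = 75.075.

Step 5 — scale by n: T² = 4 · 75.075 = 300.3.

T² ≈ 300.3


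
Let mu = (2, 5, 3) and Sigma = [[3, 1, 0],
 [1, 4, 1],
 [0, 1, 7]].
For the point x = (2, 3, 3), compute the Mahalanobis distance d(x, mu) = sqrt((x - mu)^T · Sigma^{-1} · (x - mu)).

Step 1 — centre the observation: (x - mu) = (0, -2, 0).

Step 2 — invert Sigma (cofactor / det for 3×3, or solve directly):
  Sigma^{-1} = [[0.3649, -0.0946, 0.0135],
 [-0.0946, 0.2838, -0.0405],
 [0.0135, -0.0405, 0.1486]].

Step 3 — form the quadratic (x - mu)^T · Sigma^{-1} · (x - mu):
  Sigma^{-1} · (x - mu) = (0.1892, -0.5676, 0.0811).
  (x - mu)^T · [Sigma^{-1} · (x - mu)] = (0)·(0.1892) + (-2)·(-0.5676) + (0)·(0.0811) = 1.1351.

Step 4 — take square root: d = √(1.1351) ≈ 1.0654.

d(x, mu) = √(1.1351) ≈ 1.0654


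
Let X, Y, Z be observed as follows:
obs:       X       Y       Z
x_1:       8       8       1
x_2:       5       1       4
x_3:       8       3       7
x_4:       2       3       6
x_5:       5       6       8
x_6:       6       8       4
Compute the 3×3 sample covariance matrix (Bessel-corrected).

Step 1 — column means:
  mean(X) = (8 + 5 + 8 + 2 + 5 + 6) / 6 = 34/6 = 5.6667
  mean(Y) = (8 + 1 + 3 + 3 + 6 + 8) / 6 = 29/6 = 4.8333
  mean(Z) = (1 + 4 + 7 + 6 + 8 + 4) / 6 = 30/6 = 5

Step 2 — sample covariance S[i,j] = (1/(n-1)) · Σ_k (x_{k,i} - mean_i) · (x_{k,j} - mean_j), with n-1 = 5.
  S[X,X] = ((2.3333)·(2.3333) + (-0.6667)·(-0.6667) + (2.3333)·(2.3333) + (-3.6667)·(-3.6667) + (-0.6667)·(-0.6667) + (0.3333)·(0.3333)) / 5 = 25.3333/5 = 5.0667
  S[X,Y] = ((2.3333)·(3.1667) + (-0.6667)·(-3.8333) + (2.3333)·(-1.8333) + (-3.6667)·(-1.8333) + (-0.6667)·(1.1667) + (0.3333)·(3.1667)) / 5 = 12.6667/5 = 2.5333
  S[X,Z] = ((2.3333)·(-4) + (-0.6667)·(-1) + (2.3333)·(2) + (-3.6667)·(1) + (-0.6667)·(3) + (0.3333)·(-1)) / 5 = -10/5 = -2
  S[Y,Y] = ((3.1667)·(3.1667) + (-3.8333)·(-3.8333) + (-1.8333)·(-1.8333) + (-1.8333)·(-1.8333) + (1.1667)·(1.1667) + (3.1667)·(3.1667)) / 5 = 42.8333/5 = 8.5667
  S[Y,Z] = ((3.1667)·(-4) + (-3.8333)·(-1) + (-1.8333)·(2) + (-1.8333)·(1) + (1.1667)·(3) + (3.1667)·(-1)) / 5 = -14/5 = -2.8
  S[Z,Z] = ((-4)·(-4) + (-1)·(-1) + (2)·(2) + (1)·(1) + (3)·(3) + (-1)·(-1)) / 5 = 32/5 = 6.4

S is symmetric (S[j,i] = S[i,j]). Assembling:

S = [[5.0667, 2.5333, -2],
 [2.5333, 8.5667, -2.8],
 [-2, -2.8, 6.4]]


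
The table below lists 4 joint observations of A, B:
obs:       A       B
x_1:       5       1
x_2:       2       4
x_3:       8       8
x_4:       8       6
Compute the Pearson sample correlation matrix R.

Step 1 — column means:
  mean(A) = (5 + 2 + 8 + 8) / 4 = 23/4 = 5.75
  mean(B) = (1 + 4 + 8 + 6) / 4 = 19/4 = 4.75

Step 2 — sample variances and covariances s[i,j] = (1/(n-1)) · Σ_k (x_{k,i} - mean_i) · (x_{k,j} - mean_j), with n-1 = 3:
  s[A,A] = ((-0.75)·(-0.75) + (-3.75)·(-3.75) + (2.25)·(2.25) + (2.25)·(2.25)) / 3 = 24.75/3 = 8.25
  s[A,B] = ((-0.75)·(-3.75) + (-3.75)·(-0.75) + (2.25)·(3.25) + (2.25)·(1.25)) / 3 = 15.75/3 = 5.25
  s[B,B] = ((-3.75)·(-3.75) + (-0.75)·(-0.75) + (3.25)·(3.25) + (1.25)·(1.25)) / 3 = 26.75/3 = 8.9167
  Sample standard deviations s_i = √(s[i,i]):
  s(A) = √(8.25) = 2.8723
  s(B) = √(8.9167) = 2.9861

Step 3 — r_{ij} = s_{ij} / (s_i · s_j):
  r[A,A] = 1 (diagonal).
  r[A,B] = 5.25 / (2.8723 · 2.9861) = 5.25 / 8.5769 = 0.6121
  r[B,B] = 1 (diagonal).

R is symmetric with unit diagonal. Assembling:

R = [[1, 0.6121],
 [0.6121, 1]]


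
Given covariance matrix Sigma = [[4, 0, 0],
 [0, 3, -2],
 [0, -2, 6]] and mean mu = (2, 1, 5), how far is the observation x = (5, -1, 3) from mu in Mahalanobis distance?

Step 1 — centre the observation: (x - mu) = (3, -2, -2).

Step 2 — invert Sigma (cofactor / det for 3×3, or solve directly):
  Sigma^{-1} = [[0.25, 0, 0],
 [0, 0.4286, 0.1429],
 [0, 0.1429, 0.2143]].

Step 3 — form the quadratic (x - mu)^T · Sigma^{-1} · (x - mu):
  Sigma^{-1} · (x - mu) = (0.75, -1.1429, -0.7143).
  (x - mu)^T · [Sigma^{-1} · (x - mu)] = (3)·(0.75) + (-2)·(-1.1429) + (-2)·(-0.7143) = 5.9643.

Step 4 — take square root: d = √(5.9643) ≈ 2.4422.

d(x, mu) = √(5.9643) ≈ 2.4422


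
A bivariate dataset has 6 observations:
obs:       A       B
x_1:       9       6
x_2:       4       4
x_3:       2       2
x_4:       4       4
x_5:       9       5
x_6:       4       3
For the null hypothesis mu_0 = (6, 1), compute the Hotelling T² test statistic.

Step 1 — sample mean vector:
  mean(A) = (9 + 4 + 2 + 4 + 9 + 4) / 6 = 32/6 = 5.3333
  mean(B) = (6 + 4 + 2 + 4 + 5 + 3) / 6 = 24/6 = 4
  x̄ = (5.3333, 4),  deviation x̄ - mu_0 = (5.3333, 4) - (6, 1) = (-0.6667, 3).

Step 2 — sample covariance matrix, S[i,j] = (1/(n-1)) · Σ_k (x_{k,i} - mean_i) · (x_{k,j} - mean_j), divisor n-1 = 5:
  S[A,A] = ((3.6667)·(3.6667) + (-1.3333)·(-1.3333) + (-3.3333)·(-3.3333) + (-1.3333)·(-1.3333) + (3.6667)·(3.6667) + (-1.3333)·(-1.3333)) / 5 = 43.3333/5 = 8.6667
  S[A,B] = ((3.6667)·(2) + (-1.3333)·(0) + (-3.3333)·(-2) + (-1.3333)·(0) + (3.6667)·(1) + (-1.3333)·(-1)) / 5 = 19/5 = 3.8
  S[B,B] = ((2)·(2) + (0)·(0) + (-2)·(-2) + (0)·(0) + (1)·(1) + (-1)·(-1)) / 5 = 10/5 = 2
  S = [[8.6667, 3.8],
 [3.8, 2]].

Step 3 — invert S. det(S) = 8.6667·2 - (3.8)² = 2.8933.
  S^{-1} = (1/det) · [[d, -b], [-b, a]] = [[0.6912, -1.3134],
 [-1.3134, 2.9954]].

Step 4 — quadratic form (x̄ - mu_0)^T · S^{-1} · (x̄ - mu_0):
  S^{-1} · (x̄ - mu_0) = (-4.4009, 9.8618),
  (x̄ - mu_0)^T · [...] = (-0.6667)·(-4.4009) + (3)·(9.8618) = 32.5192.

Step 5 — scale by n: T² = 6 · 32.5192 = 195.1152.

T² ≈ 195.1152


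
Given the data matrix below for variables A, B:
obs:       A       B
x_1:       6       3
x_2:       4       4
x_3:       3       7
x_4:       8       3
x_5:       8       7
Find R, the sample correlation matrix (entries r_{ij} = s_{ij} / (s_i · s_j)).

Step 1 — column means:
  mean(A) = (6 + 4 + 3 + 8 + 8) / 5 = 29/5 = 5.8
  mean(B) = (3 + 4 + 7 + 3 + 7) / 5 = 24/5 = 4.8

Step 2 — sample variances and covariances s[i,j] = (1/(n-1)) · Σ_k (x_{k,i} - mean_i) · (x_{k,j} - mean_j), with n-1 = 4:
  s[A,A] = ((0.2)·(0.2) + (-1.8)·(-1.8) + (-2.8)·(-2.8) + (2.2)·(2.2) + (2.2)·(2.2)) / 4 = 20.8/4 = 5.2
  s[A,B] = ((0.2)·(-1.8) + (-1.8)·(-0.8) + (-2.8)·(2.2) + (2.2)·(-1.8) + (2.2)·(2.2)) / 4 = -4.2/4 = -1.05
  s[B,B] = ((-1.8)·(-1.8) + (-0.8)·(-0.8) + (2.2)·(2.2) + (-1.8)·(-1.8) + (2.2)·(2.2)) / 4 = 16.8/4 = 4.2
  Sample standard deviations s_i = √(s[i,i]):
  s(A) = √(5.2) = 2.2804
  s(B) = √(4.2) = 2.0494

Step 3 — r_{ij} = s_{ij} / (s_i · s_j):
  r[A,A] = 1 (diagonal).
  r[A,B] = -1.05 / (2.2804 · 2.0494) = -1.05 / 4.6733 = -0.2247
  r[B,B] = 1 (diagonal).

R is symmetric with unit diagonal. Assembling:

R = [[1, -0.2247],
 [-0.2247, 1]]


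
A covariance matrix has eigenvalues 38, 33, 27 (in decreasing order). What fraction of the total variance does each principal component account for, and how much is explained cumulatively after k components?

Step 1 — total variance = trace(Sigma) = Σ λ_i = 38 + 33 + 27 = 98.

Step 2 — fraction explained by component i = λ_i / Σ λ:
  PC1: 38/98 = 0.3878
  PC2: 33/98 = 0.3367
  PC3: 27/98 = 0.2755

Step 3 — cumulative fraction after k components = (λ_1 + ... + λ_k) / Σ λ:
  k = 1: 38/98 = 0.3878
  k = 2: (38 + 33)/98 = 71/98 = 0.7245
  k = 3: (38 + 33 + 27)/98 = 98/98 = 1

Summary (fraction, with percent):

explained: PC1 0.3878 (38.78%), PC2 0.3367 (33.67%), PC3 0.2755 (27.55%);  cumulative: 0.3878, 0.7245, 1


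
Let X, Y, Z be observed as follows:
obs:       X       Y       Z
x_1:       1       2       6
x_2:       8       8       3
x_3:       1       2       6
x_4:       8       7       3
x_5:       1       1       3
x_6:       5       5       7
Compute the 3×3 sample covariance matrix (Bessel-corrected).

Step 1 — column means:
  mean(X) = (1 + 8 + 1 + 8 + 1 + 5) / 6 = 24/6 = 4
  mean(Y) = (2 + 8 + 2 + 7 + 1 + 5) / 6 = 25/6 = 4.1667
  mean(Z) = (6 + 3 + 6 + 3 + 3 + 7) / 6 = 28/6 = 4.6667

Step 2 — sample covariance S[i,j] = (1/(n-1)) · Σ_k (x_{k,i} - mean_i) · (x_{k,j} - mean_j), with n-1 = 5.
  S[X,X] = ((-3)·(-3) + (4)·(4) + (-3)·(-3) + (4)·(4) + (-3)·(-3) + (1)·(1)) / 5 = 60/5 = 12
  S[X,Y] = ((-3)·(-2.1667) + (4)·(3.8333) + (-3)·(-2.1667) + (4)·(2.8333) + (-3)·(-3.1667) + (1)·(0.8333)) / 5 = 50/5 = 10
  S[X,Z] = ((-3)·(1.3333) + (4)·(-1.6667) + (-3)·(1.3333) + (4)·(-1.6667) + (-3)·(-1.6667) + (1)·(2.3333)) / 5 = -14/5 = -2.8
  S[Y,Y] = ((-2.1667)·(-2.1667) + (3.8333)·(3.8333) + (-2.1667)·(-2.1667) + (2.8333)·(2.8333) + (-3.1667)·(-3.1667) + (0.8333)·(0.8333)) / 5 = 42.8333/5 = 8.5667
  S[Y,Z] = ((-2.1667)·(1.3333) + (3.8333)·(-1.6667) + (-2.1667)·(1.3333) + (2.8333)·(-1.6667) + (-3.1667)·(-1.6667) + (0.8333)·(2.3333)) / 5 = -9.6667/5 = -1.9333
  S[Z,Z] = ((1.3333)·(1.3333) + (-1.6667)·(-1.6667) + (1.3333)·(1.3333) + (-1.6667)·(-1.6667) + (-1.6667)·(-1.6667) + (2.3333)·(2.3333)) / 5 = 17.3333/5 = 3.4667

S is symmetric (S[j,i] = S[i,j]). Assembling:

S = [[12, 10, -2.8],
 [10, 8.5667, -1.9333],
 [-2.8, -1.9333, 3.4667]]


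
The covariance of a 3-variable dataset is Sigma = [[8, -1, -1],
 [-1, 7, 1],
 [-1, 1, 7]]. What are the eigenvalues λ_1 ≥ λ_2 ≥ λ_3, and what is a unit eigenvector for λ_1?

Step 1 — characteristic polynomial p(λ) = det(λI - Sigma) = λ³ - tr·λ² + c_1·λ - det, where tr = trace, c_1 = sum of the principal 2×2 minors, det = det(Sigma):
  tr = 8 + 7 + 7 = 22,
  c_1 = (8·7 - (-1)²) + (8·7 - (-1)²) + (7·7 - (1)²) = 55 + 55 + 48 = 158,
  det = 8·(7·7 - (1)²) - (-1)·((-1)·7 - (1)·(-1)) + (-1)·((-1)·(1) - 7·(-1)) = 8·(48) - (-1)·(-6) + (-1)·(6) = 372.
  So p(λ) = λ³ - 22λ² + 158λ - 372.
Step 2 — look for an integer root (rational root theorem: any rational root is an integer divisor of 372). Testing λ = 6:
  p(6) = 216 - 792 + 948 - 372 = 0  ✓
  Dividing out (λ - 6): p(λ) = (λ - 6)(λ² - 16λ + 62).
Step 3 — remaining eigenvalues from the quadratic λ² - 16λ + 62 = 0:
  Δ = 16² - 4·62 = 256 - 248 = 8,  λ = (16 ± √8)/2 = (16 ± 2.8284)/2 ≈ 9.4142 or 6.5858.
  Sorted: λ_1 = 9.4142,  λ_2 = 6.5858,  λ_3 = 6  (check: sum = 22 = tr ✓).

Step 4 — unit eigenvector for λ_1 ≈ 9.4142: v spans the null space of (Sigma - λ_1 I), whose rows are
  r_1 = (-1.4142, -1, -1),  r_2 = (-1, -2.4142, 1),  r_3 = (-1, 1, -2.4142).
  v is orthogonal to every row, so take v ∝ r_1 × r_2 = ((-1)·(1) - (-1)·(-2.4142), (-1)·(-1) - (-1.4142)·(1), (-1.4142)·(-2.4142) - (-1)·(-1)) ≈ (-3.4142, 2.4142, 2.4142).
  Rescale (multiply by -1 so the first nonzero entry is positive): u = (3.4142, -2.4142, -2.4142).
  ||u|| = √((3.4142)² + (-2.4142)² + (-2.4142)²) = √(23.3137) ≈ 4.8284,  v_1 = u/||u|| ≈ (0.7071, -0.5, -0.5) (||v_1|| = 1).

λ_1 = 9.4142,  λ_2 = 6.5858,  λ_3 = 6;  v_1 ≈ (0.7071, -0.5, -0.5)


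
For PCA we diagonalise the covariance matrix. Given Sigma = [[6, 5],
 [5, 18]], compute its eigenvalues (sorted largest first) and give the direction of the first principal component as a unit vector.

Step 1 — characteristic polynomial of 2×2 Sigma:
  det(Sigma - λI) = λ² - trace · λ + det = 0.
  trace = 6 + 18 = 24, det = 6·18 - (5)² = 83.
Step 2 — discriminant:
  Δ = trace² - 4·det = 576 - 332 = 244.
Step 3 — eigenvalues:
  λ = (trace ± √Δ)/2 = (24 ± 15.6205)/2,
  λ_1 = 19.8102,  λ_2 = 4.1898.

Step 4 — unit eigenvector for λ_1: solve (Sigma - λ_1 I)v = 0. First row:
  (6 - 19.8102)·v_x + (5)·v_y = 0, i.e. (-13.8102)·v_x + (5)·v_y = 0,
  so v ∝ (b, λ_1 - a) = (5, 13.8102) = u.
  ||u|| = √((5)² + (13.8102)²) = √(215.723) ≈ 14.6875,
  v_1 = u/||u|| ≈ (0.3404, 0.9403) (||v_1|| = 1).

λ_1 = 19.8102,  λ_2 = 4.1898;  v_1 ≈ (0.3404, 0.9403)


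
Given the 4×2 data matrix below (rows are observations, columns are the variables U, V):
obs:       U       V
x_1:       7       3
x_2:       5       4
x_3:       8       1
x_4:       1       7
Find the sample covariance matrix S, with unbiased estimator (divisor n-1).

Step 1 — column means:
  mean(U) = (7 + 5 + 8 + 1) / 4 = 21/4 = 5.25
  mean(V) = (3 + 4 + 1 + 7) / 4 = 15/4 = 3.75

Step 2 — sample covariance S[i,j] = (1/(n-1)) · Σ_k (x_{k,i} - mean_i) · (x_{k,j} - mean_j), with n-1 = 3.
  S[U,U] = ((1.75)·(1.75) + (-0.25)·(-0.25) + (2.75)·(2.75) + (-4.25)·(-4.25)) / 3 = 28.75/3 = 9.5833
  S[U,V] = ((1.75)·(-0.75) + (-0.25)·(0.25) + (2.75)·(-2.75) + (-4.25)·(3.25)) / 3 = -22.75/3 = -7.5833
  S[V,V] = ((-0.75)·(-0.75) + (0.25)·(0.25) + (-2.75)·(-2.75) + (3.25)·(3.25)) / 3 = 18.75/3 = 6.25

S is symmetric (S[j,i] = S[i,j]). Assembling:

S = [[9.5833, -7.5833],
 [-7.5833, 6.25]]


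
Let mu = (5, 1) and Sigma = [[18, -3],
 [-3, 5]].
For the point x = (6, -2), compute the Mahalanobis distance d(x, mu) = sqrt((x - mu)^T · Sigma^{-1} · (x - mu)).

Step 1 — centre the observation: (x - mu) = (1, -3).

Step 2 — invert Sigma. det(Sigma) = 18·5 - (-3)² = 81.
  Sigma^{-1} = (1/det) · [[d, -b], [-b, a]] = [[0.0617, 0.037],
 [0.037, 0.2222]].

Step 3 — form the quadratic (x - mu)^T · Sigma^{-1} · (x - mu):
  Sigma^{-1} · (x - mu) = (-0.0494, -0.6296).
  (x - mu)^T · [Sigma^{-1} · (x - mu)] = (1)·(-0.0494) + (-3)·(-0.6296) = 1.8395.

Step 4 — take square root: d = √(1.8395) ≈ 1.3563.

d(x, mu) = √(1.8395) ≈ 1.3563


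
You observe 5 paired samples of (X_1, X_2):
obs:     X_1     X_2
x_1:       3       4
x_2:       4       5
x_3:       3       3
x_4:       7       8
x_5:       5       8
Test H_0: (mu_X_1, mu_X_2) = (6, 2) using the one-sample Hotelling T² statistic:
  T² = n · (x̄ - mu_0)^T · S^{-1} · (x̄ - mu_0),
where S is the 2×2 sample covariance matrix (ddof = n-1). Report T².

Step 1 — sample mean vector:
  mean(X_1) = (3 + 4 + 3 + 7 + 5) / 5 = 22/5 = 4.4
  mean(X_2) = (4 + 5 + 3 + 8 + 8) / 5 = 28/5 = 5.6
  x̄ = (4.4, 5.6),  deviation x̄ - mu_0 = (4.4, 5.6) - (6, 2) = (-1.6, 3.6).

Step 2 — sample covariance matrix, S[i,j] = (1/(n-1)) · Σ_k (x_{k,i} - mean_i) · (x_{k,j} - mean_j), divisor n-1 = 4:
  S[X_1,X_1] = ((-1.4)·(-1.4) + (-0.4)·(-0.4) + (-1.4)·(-1.4) + (2.6)·(2.6) + (0.6)·(0.6)) / 4 = 11.2/4 = 2.8
  S[X_1,X_2] = ((-1.4)·(-1.6) + (-0.4)·(-0.6) + (-1.4)·(-2.6) + (2.6)·(2.4) + (0.6)·(2.4)) / 4 = 13.8/4 = 3.45
  S[X_2,X_2] = ((-1.6)·(-1.6) + (-0.6)·(-0.6) + (-2.6)·(-2.6) + (2.4)·(2.4) + (2.4)·(2.4)) / 4 = 21.2/4 = 5.3
  S = [[2.8, 3.45],
 [3.45, 5.3]].

Step 3 — invert S. det(S) = 2.8·5.3 - (3.45)² = 2.9375.
  S^{-1} = (1/det) · [[d, -b], [-b, a]] = [[1.8043, -1.1745],
 [-1.1745, 0.9532]].

Step 4 — quadratic form (x̄ - mu_0)^T · S^{-1} · (x̄ - mu_0):
  S^{-1} · (x̄ - mu_0) = (-7.1149, 5.3106),
  (x̄ - mu_0)^T · [...] = (-1.6)·(-7.1149) + (3.6)·(5.3106) = 30.5021.

Step 5 — scale by n: T² = 5 · 30.5021 = 152.5106.

T² ≈ 152.5106


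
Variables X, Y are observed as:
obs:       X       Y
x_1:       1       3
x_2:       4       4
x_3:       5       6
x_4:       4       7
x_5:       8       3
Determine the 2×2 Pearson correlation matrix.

Step 1 — column means:
  mean(X) = (1 + 4 + 5 + 4 + 8) / 5 = 22/5 = 4.4
  mean(Y) = (3 + 4 + 6 + 7 + 3) / 5 = 23/5 = 4.6

Step 2 — sample variances and covariances s[i,j] = (1/(n-1)) · Σ_k (x_{k,i} - mean_i) · (x_{k,j} - mean_j), with n-1 = 4:
  s[X,X] = ((-3.4)·(-3.4) + (-0.4)·(-0.4) + (0.6)·(0.6) + (-0.4)·(-0.4) + (3.6)·(3.6)) / 4 = 25.2/4 = 6.3
  s[X,Y] = ((-3.4)·(-1.6) + (-0.4)·(-0.6) + (0.6)·(1.4) + (-0.4)·(2.4) + (3.6)·(-1.6)) / 4 = -0.2/4 = -0.05
  s[Y,Y] = ((-1.6)·(-1.6) + (-0.6)·(-0.6) + (1.4)·(1.4) + (2.4)·(2.4) + (-1.6)·(-1.6)) / 4 = 13.2/4 = 3.3
  Sample standard deviations s_i = √(s[i,i]):
  s(X) = √(6.3) = 2.51
  s(Y) = √(3.3) = 1.8166

Step 3 — r_{ij} = s_{ij} / (s_i · s_j):
  r[X,X] = 1 (diagonal).
  r[X,Y] = -0.05 / (2.51 · 1.8166) = -0.05 / 4.5596 = -0.011
  r[Y,Y] = 1 (diagonal).

R is symmetric with unit diagonal. Assembling:

R = [[1, -0.011],
 [-0.011, 1]]


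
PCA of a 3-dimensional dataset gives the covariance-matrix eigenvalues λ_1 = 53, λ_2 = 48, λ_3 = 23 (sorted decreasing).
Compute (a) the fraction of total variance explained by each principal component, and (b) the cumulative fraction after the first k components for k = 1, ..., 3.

Step 1 — total variance = trace(Sigma) = Σ λ_i = 53 + 48 + 23 = 124.

Step 2 — fraction explained by component i = λ_i / Σ λ:
  PC1: 53/124 = 0.4274
  PC2: 48/124 = 0.3871
  PC3: 23/124 = 0.1855

Step 3 — cumulative fraction after k components = (λ_1 + ... + λ_k) / Σ λ:
  k = 1: 53/124 = 0.4274
  k = 2: (53 + 48)/124 = 101/124 = 0.8145
  k = 3: (53 + 48 + 23)/124 = 124/124 = 1

Summary (fraction, with percent):

explained: PC1 0.4274 (42.74%), PC2 0.3871 (38.71%), PC3 0.1855 (18.55%);  cumulative: 0.4274, 0.8145, 1


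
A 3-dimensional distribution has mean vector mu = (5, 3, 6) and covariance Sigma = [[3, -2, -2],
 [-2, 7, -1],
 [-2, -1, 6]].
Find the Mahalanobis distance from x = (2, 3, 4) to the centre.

Step 1 — centre the observation: (x - mu) = (-3, 0, -2).

Step 2 — invert Sigma (cofactor / det for 3×3, or solve directly):
  Sigma^{-1} = [[0.6508, 0.2222, 0.254],
 [0.2222, 0.2222, 0.1111],
 [0.254, 0.1111, 0.2698]].

Step 3 — form the quadratic (x - mu)^T · Sigma^{-1} · (x - mu):
  Sigma^{-1} · (x - mu) = (-2.4603, -0.8889, -1.3016).
  (x - mu)^T · [Sigma^{-1} · (x - mu)] = (-3)·(-2.4603) + (0)·(-0.8889) + (-2)·(-1.3016) = 9.9841.

Step 4 — take square root: d = √(9.9841) ≈ 3.1598.

d(x, mu) = √(9.9841) ≈ 3.1598


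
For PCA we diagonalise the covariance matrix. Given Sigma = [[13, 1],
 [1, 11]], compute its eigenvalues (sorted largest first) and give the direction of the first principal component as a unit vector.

Step 1 — characteristic polynomial of 2×2 Sigma:
  det(Sigma - λI) = λ² - trace · λ + det = 0.
  trace = 13 + 11 = 24, det = 13·11 - (1)² = 142.
Step 2 — discriminant:
  Δ = trace² - 4·det = 576 - 568 = 8.
Step 3 — eigenvalues:
  λ = (trace ± √Δ)/2 = (24 ± 2.8284)/2,
  λ_1 = 13.4142,  λ_2 = 10.5858.

Step 4 — unit eigenvector for λ_1: solve (Sigma - λ_1 I)v = 0. First row:
  (13 - 13.4142)·v_x + (1)·v_y = 0, i.e. (-0.4142)·v_x + (1)·v_y = 0,
  so v ∝ (b, λ_1 - a) = (1, 0.4142) = u.
  ||u|| = √((1)² + (0.4142)²) = √(1.1716) ≈ 1.0824,
  v_1 = u/||u|| ≈ (0.9239, 0.3827) (||v_1|| = 1).

λ_1 = 13.4142,  λ_2 = 10.5858;  v_1 ≈ (0.9239, 0.3827)


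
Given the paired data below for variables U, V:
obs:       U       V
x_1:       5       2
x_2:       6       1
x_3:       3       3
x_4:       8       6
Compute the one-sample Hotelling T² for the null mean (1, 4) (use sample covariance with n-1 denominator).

Step 1 — sample mean vector:
  mean(U) = (5 + 6 + 3 + 8) / 4 = 22/4 = 5.5
  mean(V) = (2 + 1 + 3 + 6) / 4 = 12/4 = 3
  x̄ = (5.5, 3),  deviation x̄ - mu_0 = (5.5, 3) - (1, 4) = (4.5, -1).

Step 2 — sample covariance matrix, S[i,j] = (1/(n-1)) · Σ_k (x_{k,i} - mean_i) · (x_{k,j} - mean_j), divisor n-1 = 3:
  S[U,U] = ((-0.5)·(-0.5) + (0.5)·(0.5) + (-2.5)·(-2.5) + (2.5)·(2.5)) / 3 = 13/3 = 4.3333
  S[U,V] = ((-0.5)·(-1) + (0.5)·(-2) + (-2.5)·(0) + (2.5)·(3)) / 3 = 7/3 = 2.3333
  S[V,V] = ((-1)·(-1) + (-2)·(-2) + (0)·(0) + (3)·(3)) / 3 = 14/3 = 4.6667
  S = [[4.3333, 2.3333],
 [2.3333, 4.6667]].

Step 3 — invert S. det(S) = 4.3333·4.6667 - (2.3333)² = 14.7778.
  S^{-1} = (1/det) · [[d, -b], [-b, a]] = [[0.3158, -0.1579],
 [-0.1579, 0.2932]].

Step 4 — quadratic form (x̄ - mu_0)^T · S^{-1} · (x̄ - mu_0):
  S^{-1} · (x̄ - mu_0) = (1.5789, -1.0038),
  (x̄ - mu_0)^T · [...] = (4.5)·(1.5789) + (-1)·(-1.0038) = 8.109.

Step 5 — scale by n: T² = 4 · 8.109 = 32.4361.

T² ≈ 32.4361


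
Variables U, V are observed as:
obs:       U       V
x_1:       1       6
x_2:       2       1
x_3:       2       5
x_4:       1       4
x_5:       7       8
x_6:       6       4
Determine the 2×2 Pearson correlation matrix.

Step 1 — column means:
  mean(U) = (1 + 2 + 2 + 1 + 7 + 6) / 6 = 19/6 = 3.1667
  mean(V) = (6 + 1 + 5 + 4 + 8 + 4) / 6 = 28/6 = 4.6667

Step 2 — sample variances and covariances s[i,j] = (1/(n-1)) · Σ_k (x_{k,i} - mean_i) · (x_{k,j} - mean_j), with n-1 = 5:
  s[U,U] = ((-2.1667)·(-2.1667) + (-1.1667)·(-1.1667) + (-1.1667)·(-1.1667) + (-2.1667)·(-2.1667) + (3.8333)·(3.8333) + (2.8333)·(2.8333)) / 5 = 34.8333/5 = 6.9667
  s[U,V] = ((-2.1667)·(1.3333) + (-1.1667)·(-3.6667) + (-1.1667)·(0.3333) + (-2.1667)·(-0.6667) + (3.8333)·(3.3333) + (2.8333)·(-0.6667)) / 5 = 13.3333/5 = 2.6667
  s[V,V] = ((1.3333)·(1.3333) + (-3.6667)·(-3.6667) + (0.3333)·(0.3333) + (-0.6667)·(-0.6667) + (3.3333)·(3.3333) + (-0.6667)·(-0.6667)) / 5 = 27.3333/5 = 5.4667
  Sample standard deviations s_i = √(s[i,i]):
  s(U) = √(6.9667) = 2.6394
  s(V) = √(5.4667) = 2.3381

Step 3 — r_{ij} = s_{ij} / (s_i · s_j):
  r[U,U] = 1 (diagonal).
  r[U,V] = 2.6667 / (2.6394 · 2.3381) = 2.6667 / 6.1713 = 0.4321
  r[V,V] = 1 (diagonal).

R is symmetric with unit diagonal. Assembling:

R = [[1, 0.4321],
 [0.4321, 1]]


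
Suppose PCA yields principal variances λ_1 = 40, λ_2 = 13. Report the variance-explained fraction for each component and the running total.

Step 1 — total variance = trace(Sigma) = Σ λ_i = 40 + 13 = 53.

Step 2 — fraction explained by component i = λ_i / Σ λ:
  PC1: 40/53 = 0.7547
  PC2: 13/53 = 0.2453

Step 3 — cumulative fraction after k components = (λ_1 + ... + λ_k) / Σ λ:
  k = 1: 40/53 = 0.7547
  k = 2: (40 + 13)/53 = 53/53 = 1

Summary (fraction, with percent):

explained: PC1 0.7547 (75.47%), PC2 0.2453 (24.53%);  cumulative: 0.7547, 1


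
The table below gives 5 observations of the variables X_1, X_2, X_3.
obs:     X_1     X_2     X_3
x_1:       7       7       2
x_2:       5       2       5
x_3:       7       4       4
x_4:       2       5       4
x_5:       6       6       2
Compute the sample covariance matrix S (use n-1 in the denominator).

Step 1 — column means:
  mean(X_1) = (7 + 5 + 7 + 2 + 6) / 5 = 27/5 = 5.4
  mean(X_2) = (7 + 2 + 4 + 5 + 6) / 5 = 24/5 = 4.8
  mean(X_3) = (2 + 5 + 4 + 4 + 2) / 5 = 17/5 = 3.4

Step 2 — sample covariance S[i,j] = (1/(n-1)) · Σ_k (x_{k,i} - mean_i) · (x_{k,j} - mean_j), with n-1 = 4.
  S[X_1,X_1] = ((1.6)·(1.6) + (-0.4)·(-0.4) + (1.6)·(1.6) + (-3.4)·(-3.4) + (0.6)·(0.6)) / 4 = 17.2/4 = 4.3
  S[X_1,X_2] = ((1.6)·(2.2) + (-0.4)·(-2.8) + (1.6)·(-0.8) + (-3.4)·(0.2) + (0.6)·(1.2)) / 4 = 3.4/4 = 0.85
  S[X_1,X_3] = ((1.6)·(-1.4) + (-0.4)·(1.6) + (1.6)·(0.6) + (-3.4)·(0.6) + (0.6)·(-1.4)) / 4 = -4.8/4 = -1.2
  S[X_2,X_2] = ((2.2)·(2.2) + (-2.8)·(-2.8) + (-0.8)·(-0.8) + (0.2)·(0.2) + (1.2)·(1.2)) / 4 = 14.8/4 = 3.7
  S[X_2,X_3] = ((2.2)·(-1.4) + (-2.8)·(1.6) + (-0.8)·(0.6) + (0.2)·(0.6) + (1.2)·(-1.4)) / 4 = -9.6/4 = -2.4
  S[X_3,X_3] = ((-1.4)·(-1.4) + (1.6)·(1.6) + (0.6)·(0.6) + (0.6)·(0.6) + (-1.4)·(-1.4)) / 4 = 7.2/4 = 1.8

S is symmetric (S[j,i] = S[i,j]). Assembling:

S = [[4.3, 0.85, -1.2],
 [0.85, 3.7, -2.4],
 [-1.2, -2.4, 1.8]]


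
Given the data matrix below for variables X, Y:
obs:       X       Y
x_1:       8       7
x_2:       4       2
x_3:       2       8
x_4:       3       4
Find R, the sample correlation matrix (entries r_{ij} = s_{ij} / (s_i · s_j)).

Step 1 — column means:
  mean(X) = (8 + 4 + 2 + 3) / 4 = 17/4 = 4.25
  mean(Y) = (7 + 2 + 8 + 4) / 4 = 21/4 = 5.25

Step 2 — sample variances and covariances s[i,j] = (1/(n-1)) · Σ_k (x_{k,i} - mean_i) · (x_{k,j} - mean_j), with n-1 = 3:
  s[X,X] = ((3.75)·(3.75) + (-0.25)·(-0.25) + (-2.25)·(-2.25) + (-1.25)·(-1.25)) / 3 = 20.75/3 = 6.9167
  s[X,Y] = ((3.75)·(1.75) + (-0.25)·(-3.25) + (-2.25)·(2.75) + (-1.25)·(-1.25)) / 3 = 2.75/3 = 0.9167
  s[Y,Y] = ((1.75)·(1.75) + (-3.25)·(-3.25) + (2.75)·(2.75) + (-1.25)·(-1.25)) / 3 = 22.75/3 = 7.5833
  Sample standard deviations s_i = √(s[i,i]):
  s(X) = √(6.9167) = 2.63
  s(Y) = √(7.5833) = 2.7538

Step 3 — r_{ij} = s_{ij} / (s_i · s_j):
  r[X,X] = 1 (diagonal).
  r[X,Y] = 0.9167 / (2.63 · 2.7538) = 0.9167 / 7.2423 = 0.1266
  r[Y,Y] = 1 (diagonal).

R is symmetric with unit diagonal. Assembling:

R = [[1, 0.1266],
 [0.1266, 1]]


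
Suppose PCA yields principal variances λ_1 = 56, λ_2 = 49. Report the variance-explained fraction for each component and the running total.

Step 1 — total variance = trace(Sigma) = Σ λ_i = 56 + 49 = 105.

Step 2 — fraction explained by component i = λ_i / Σ λ:
  PC1: 56/105 = 0.5333
  PC2: 49/105 = 0.4667

Step 3 — cumulative fraction after k components = (λ_1 + ... + λ_k) / Σ λ:
  k = 1: 56/105 = 0.5333
  k = 2: (56 + 49)/105 = 105/105 = 1

Summary (fraction, with percent):

explained: PC1 0.5333 (53.33%), PC2 0.4667 (46.67%);  cumulative: 0.5333, 1


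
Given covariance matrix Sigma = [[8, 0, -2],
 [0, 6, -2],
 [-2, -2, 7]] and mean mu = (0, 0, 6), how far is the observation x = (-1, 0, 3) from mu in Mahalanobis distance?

Step 1 — centre the observation: (x - mu) = (-1, 0, -3).

Step 2 — invert Sigma (cofactor / det for 3×3, or solve directly):
  Sigma^{-1} = [[0.1357, 0.0143, 0.0429],
 [0.0143, 0.1857, 0.0571],
 [0.0429, 0.0571, 0.1714]].

Step 3 — form the quadratic (x - mu)^T · Sigma^{-1} · (x - mu):
  Sigma^{-1} · (x - mu) = (-0.2643, -0.1857, -0.5571).
  (x - mu)^T · [Sigma^{-1} · (x - mu)] = (-1)·(-0.2643) + (0)·(-0.1857) + (-3)·(-0.5571) = 1.9357.

Step 4 — take square root: d = √(1.9357) ≈ 1.3913.

d(x, mu) = √(1.9357) ≈ 1.3913


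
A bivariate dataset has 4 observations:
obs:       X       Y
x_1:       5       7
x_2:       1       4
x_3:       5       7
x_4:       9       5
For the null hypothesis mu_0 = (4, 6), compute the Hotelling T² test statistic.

Step 1 — sample mean vector:
  mean(X) = (5 + 1 + 5 + 9) / 4 = 20/4 = 5
  mean(Y) = (7 + 4 + 7 + 5) / 4 = 23/4 = 5.75
  x̄ = (5, 5.75),  deviation x̄ - mu_0 = (5, 5.75) - (4, 6) = (1, -0.25).

Step 2 — sample covariance matrix, S[i,j] = (1/(n-1)) · Σ_k (x_{k,i} - mean_i) · (x_{k,j} - mean_j), divisor n-1 = 3:
  S[X,X] = ((0)·(0) + (-4)·(-4) + (0)·(0) + (4)·(4)) / 3 = 32/3 = 10.6667
  S[X,Y] = ((0)·(1.25) + (-4)·(-1.75) + (0)·(1.25) + (4)·(-0.75)) / 3 = 4/3 = 1.3333
  S[Y,Y] = ((1.25)·(1.25) + (-1.75)·(-1.75) + (1.25)·(1.25) + (-0.75)·(-0.75)) / 3 = 6.75/3 = 2.25
  S = [[10.6667, 1.3333],
 [1.3333, 2.25]].

Step 3 — invert S. det(S) = 10.6667·2.25 - (1.3333)² = 22.2222.
  S^{-1} = (1/det) · [[d, -b], [-b, a]] = [[0.1013, -0.06],
 [-0.06, 0.48]].

Step 4 — quadratic form (x̄ - mu_0)^T · S^{-1} · (x̄ - mu_0):
  S^{-1} · (x̄ - mu_0) = (0.1162, -0.18),
  (x̄ - mu_0)^T · [...] = (1)·(0.1162) + (-0.25)·(-0.18) = 0.1613.

Step 5 — scale by n: T² = 4 · 0.1613 = 0.645.

T² ≈ 0.645


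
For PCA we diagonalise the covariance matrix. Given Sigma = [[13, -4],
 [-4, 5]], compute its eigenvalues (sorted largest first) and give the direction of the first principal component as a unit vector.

Step 1 — characteristic polynomial of 2×2 Sigma:
  det(Sigma - λI) = λ² - trace · λ + det = 0.
  trace = 13 + 5 = 18, det = 13·5 - (-4)² = 49.
Step 2 — discriminant:
  Δ = trace² - 4·det = 324 - 196 = 128.
Step 3 — eigenvalues:
  λ = (trace ± √Δ)/2 = (18 ± 11.3137)/2,
  λ_1 = 14.6569,  λ_2 = 3.3431.

Step 4 — unit eigenvector for λ_1: solve (Sigma - λ_1 I)v = 0. First row:
  (13 - 14.6569)·v_x + (-4)·v_y = 0, i.e. (-1.6569)·v_x + (-4)·v_y = 0,
  so v ∝ (b, λ_1 - a) = (-4, 1.6569); multiply by -1 so the first entry is positive: u = (4, -1.6569).
  ||u|| = √((4)² + (-1.6569)²) = √(18.7452) ≈ 4.3296,
  v_1 = u/||u|| ≈ (0.9239, -0.3827) (||v_1|| = 1).

λ_1 = 14.6569,  λ_2 = 3.3431;  v_1 ≈ (0.9239, -0.3827)


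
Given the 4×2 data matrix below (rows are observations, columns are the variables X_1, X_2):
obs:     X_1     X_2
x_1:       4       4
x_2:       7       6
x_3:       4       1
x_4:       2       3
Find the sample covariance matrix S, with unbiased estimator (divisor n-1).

Step 1 — column means:
  mean(X_1) = (4 + 7 + 4 + 2) / 4 = 17/4 = 4.25
  mean(X_2) = (4 + 6 + 1 + 3) / 4 = 14/4 = 3.5

Step 2 — sample covariance S[i,j] = (1/(n-1)) · Σ_k (x_{k,i} - mean_i) · (x_{k,j} - mean_j), with n-1 = 3.
  S[X_1,X_1] = ((-0.25)·(-0.25) + (2.75)·(2.75) + (-0.25)·(-0.25) + (-2.25)·(-2.25)) / 3 = 12.75/3 = 4.25
  S[X_1,X_2] = ((-0.25)·(0.5) + (2.75)·(2.5) + (-0.25)·(-2.5) + (-2.25)·(-0.5)) / 3 = 8.5/3 = 2.8333
  S[X_2,X_2] = ((0.5)·(0.5) + (2.5)·(2.5) + (-2.5)·(-2.5) + (-0.5)·(-0.5)) / 3 = 13/3 = 4.3333

S is symmetric (S[j,i] = S[i,j]). Assembling:

S = [[4.25, 2.8333],
 [2.8333, 4.3333]]


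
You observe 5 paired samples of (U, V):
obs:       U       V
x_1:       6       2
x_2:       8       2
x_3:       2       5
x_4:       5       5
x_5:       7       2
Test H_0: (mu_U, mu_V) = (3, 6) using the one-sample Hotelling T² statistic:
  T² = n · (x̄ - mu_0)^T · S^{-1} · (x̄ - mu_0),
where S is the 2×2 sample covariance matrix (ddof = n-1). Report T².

Step 1 — sample mean vector:
  mean(U) = (6 + 8 + 2 + 5 + 7) / 5 = 28/5 = 5.6
  mean(V) = (2 + 2 + 5 + 5 + 2) / 5 = 16/5 = 3.2
  x̄ = (5.6, 3.2),  deviation x̄ - mu_0 = (5.6, 3.2) - (3, 6) = (2.6, -2.8).

Step 2 — sample covariance matrix, S[i,j] = (1/(n-1)) · Σ_k (x_{k,i} - mean_i) · (x_{k,j} - mean_j), divisor n-1 = 4:
  S[U,U] = ((0.4)·(0.4) + (2.4)·(2.4) + (-3.6)·(-3.6) + (-0.6)·(-0.6) + (1.4)·(1.4)) / 4 = 21.2/4 = 5.3
  S[U,V] = ((0.4)·(-1.2) + (2.4)·(-1.2) + (-3.6)·(1.8) + (-0.6)·(1.8) + (1.4)·(-1.2)) / 4 = -12.6/4 = -3.15
  S[V,V] = ((-1.2)·(-1.2) + (-1.2)·(-1.2) + (1.8)·(1.8) + (1.8)·(1.8) + (-1.2)·(-1.2)) / 4 = 10.8/4 = 2.7
  S = [[5.3, -3.15],
 [-3.15, 2.7]].

Step 3 — invert S. det(S) = 5.3·2.7 - (-3.15)² = 4.3875.
  S^{-1} = (1/det) · [[d, -b], [-b, a]] = [[0.6154, 0.7179],
 [0.7179, 1.208]].

Step 4 — quadratic form (x̄ - mu_0)^T · S^{-1} · (x̄ - mu_0):
  S^{-1} · (x̄ - mu_0) = (-0.4103, -1.5157),
  (x̄ - mu_0)^T · [...] = (2.6)·(-0.4103) + (-2.8)·(-1.5157) = 3.1772.

Step 5 — scale by n: T² = 5 · 3.1772 = 15.886.

T² ≈ 15.886


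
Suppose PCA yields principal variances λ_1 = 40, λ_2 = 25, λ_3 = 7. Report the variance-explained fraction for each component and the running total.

Step 1 — total variance = trace(Sigma) = Σ λ_i = 40 + 25 + 7 = 72.

Step 2 — fraction explained by component i = λ_i / Σ λ:
  PC1: 40/72 = 0.5556
  PC2: 25/72 = 0.3472
  PC3: 7/72 = 0.0972

Step 3 — cumulative fraction after k components = (λ_1 + ... + λ_k) / Σ λ:
  k = 1: 40/72 = 0.5556
  k = 2: (40 + 25)/72 = 65/72 = 0.9028
  k = 3: (40 + 25 + 7)/72 = 72/72 = 1

Summary (fraction, with percent):

explained: PC1 0.5556 (55.56%), PC2 0.3472 (34.72%), PC3 0.0972 (9.72%);  cumulative: 0.5556, 0.9028, 1


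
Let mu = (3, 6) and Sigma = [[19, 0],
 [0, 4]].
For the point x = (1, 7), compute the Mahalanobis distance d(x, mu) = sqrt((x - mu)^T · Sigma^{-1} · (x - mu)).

Step 1 — centre the observation: (x - mu) = (-2, 1).

Step 2 — invert Sigma. det(Sigma) = 19·4 - (0)² = 76.
  Sigma^{-1} = (1/det) · [[d, -b], [-b, a]] = [[0.0526, 0],
 [0, 0.25]].

Step 3 — form the quadratic (x - mu)^T · Sigma^{-1} · (x - mu):
  Sigma^{-1} · (x - mu) = (-0.1053, 0.25).
  (x - mu)^T · [Sigma^{-1} · (x - mu)] = (-2)·(-0.1053) + (1)·(0.25) = 0.4605.

Step 4 — take square root: d = √(0.4605) ≈ 0.6786.

d(x, mu) = √(0.4605) ≈ 0.6786


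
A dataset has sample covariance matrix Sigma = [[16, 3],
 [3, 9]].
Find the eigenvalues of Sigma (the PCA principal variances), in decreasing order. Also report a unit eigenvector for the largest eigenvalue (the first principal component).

Step 1 — characteristic polynomial of 2×2 Sigma:
  det(Sigma - λI) = λ² - trace · λ + det = 0.
  trace = 16 + 9 = 25, det = 16·9 - (3)² = 135.
Step 2 — discriminant:
  Δ = trace² - 4·det = 625 - 540 = 85.
Step 3 — eigenvalues:
  λ = (trace ± √Δ)/2 = (25 ± 9.2195)/2,
  λ_1 = 17.1098,  λ_2 = 7.8902.

Step 4 — unit eigenvector for λ_1: solve (Sigma - λ_1 I)v = 0. First row:
  (16 - 17.1098)·v_x + (3)·v_y = 0, i.e. (-1.1098)·v_x + (3)·v_y = 0,
  so v ∝ (b, λ_1 - a) = (3, 1.1098) = u.
  ||u|| = √((3)² + (1.1098)²) = √(10.2316) ≈ 3.1987,
  v_1 = u/||u|| ≈ (0.9379, 0.3469) (||v_1|| = 1).

λ_1 = 17.1098,  λ_2 = 7.8902;  v_1 ≈ (0.9379, 0.3469)
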